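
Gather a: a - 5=a - 5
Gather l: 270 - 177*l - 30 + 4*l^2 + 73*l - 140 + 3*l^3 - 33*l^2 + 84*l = 3*l^3 - 29*l^2 - 20*l + 100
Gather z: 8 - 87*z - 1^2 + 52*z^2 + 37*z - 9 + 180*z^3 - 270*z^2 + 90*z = 180*z^3 - 218*z^2 + 40*z - 2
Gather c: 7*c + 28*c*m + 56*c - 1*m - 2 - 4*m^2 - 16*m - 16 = c*(28*m + 63) - 4*m^2 - 17*m - 18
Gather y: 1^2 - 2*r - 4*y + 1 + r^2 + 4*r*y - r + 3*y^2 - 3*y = r^2 - 3*r + 3*y^2 + y*(4*r - 7) + 2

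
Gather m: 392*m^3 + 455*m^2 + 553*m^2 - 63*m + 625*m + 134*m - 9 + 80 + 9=392*m^3 + 1008*m^2 + 696*m + 80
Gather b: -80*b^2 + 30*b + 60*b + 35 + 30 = -80*b^2 + 90*b + 65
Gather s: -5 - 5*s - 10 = -5*s - 15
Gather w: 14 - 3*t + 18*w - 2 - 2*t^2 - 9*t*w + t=-2*t^2 - 2*t + w*(18 - 9*t) + 12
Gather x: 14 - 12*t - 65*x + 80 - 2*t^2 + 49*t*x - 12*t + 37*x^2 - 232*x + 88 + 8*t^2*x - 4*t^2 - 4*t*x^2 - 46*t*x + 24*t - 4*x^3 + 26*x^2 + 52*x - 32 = -6*t^2 - 4*x^3 + x^2*(63 - 4*t) + x*(8*t^2 + 3*t - 245) + 150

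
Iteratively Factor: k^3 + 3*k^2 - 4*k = (k + 4)*(k^2 - k) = k*(k + 4)*(k - 1)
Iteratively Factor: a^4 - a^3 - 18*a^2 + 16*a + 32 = (a - 2)*(a^3 + a^2 - 16*a - 16) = (a - 2)*(a + 4)*(a^2 - 3*a - 4) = (a - 2)*(a + 1)*(a + 4)*(a - 4)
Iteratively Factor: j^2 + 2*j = (j + 2)*(j)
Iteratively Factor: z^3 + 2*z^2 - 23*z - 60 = (z + 4)*(z^2 - 2*z - 15) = (z + 3)*(z + 4)*(z - 5)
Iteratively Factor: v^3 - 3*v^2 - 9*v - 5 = (v + 1)*(v^2 - 4*v - 5) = (v + 1)^2*(v - 5)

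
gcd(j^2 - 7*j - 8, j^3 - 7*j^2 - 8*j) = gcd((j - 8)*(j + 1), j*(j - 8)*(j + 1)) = j^2 - 7*j - 8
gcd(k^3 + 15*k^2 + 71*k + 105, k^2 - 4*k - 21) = k + 3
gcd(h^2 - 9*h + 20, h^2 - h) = 1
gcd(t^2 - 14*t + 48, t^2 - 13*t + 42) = t - 6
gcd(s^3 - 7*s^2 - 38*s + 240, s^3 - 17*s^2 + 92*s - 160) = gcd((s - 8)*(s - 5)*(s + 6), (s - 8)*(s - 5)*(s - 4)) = s^2 - 13*s + 40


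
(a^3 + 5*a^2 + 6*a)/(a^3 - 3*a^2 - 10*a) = (a + 3)/(a - 5)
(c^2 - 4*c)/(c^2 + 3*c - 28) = c/(c + 7)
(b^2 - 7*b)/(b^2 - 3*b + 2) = b*(b - 7)/(b^2 - 3*b + 2)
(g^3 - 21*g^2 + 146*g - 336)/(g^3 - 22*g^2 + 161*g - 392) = (g - 6)/(g - 7)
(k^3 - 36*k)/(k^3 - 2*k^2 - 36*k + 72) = k/(k - 2)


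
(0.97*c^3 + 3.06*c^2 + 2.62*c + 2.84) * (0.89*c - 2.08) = 0.8633*c^4 + 0.7058*c^3 - 4.033*c^2 - 2.922*c - 5.9072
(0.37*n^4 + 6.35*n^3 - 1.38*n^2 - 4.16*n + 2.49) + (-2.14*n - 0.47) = 0.37*n^4 + 6.35*n^3 - 1.38*n^2 - 6.3*n + 2.02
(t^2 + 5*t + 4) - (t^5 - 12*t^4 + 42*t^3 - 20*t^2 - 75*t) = -t^5 + 12*t^4 - 42*t^3 + 21*t^2 + 80*t + 4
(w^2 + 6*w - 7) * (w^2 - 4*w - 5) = w^4 + 2*w^3 - 36*w^2 - 2*w + 35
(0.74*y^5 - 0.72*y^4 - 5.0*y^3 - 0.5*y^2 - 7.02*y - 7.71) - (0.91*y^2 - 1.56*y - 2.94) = 0.74*y^5 - 0.72*y^4 - 5.0*y^3 - 1.41*y^2 - 5.46*y - 4.77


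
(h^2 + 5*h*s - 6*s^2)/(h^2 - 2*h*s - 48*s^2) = (-h + s)/(-h + 8*s)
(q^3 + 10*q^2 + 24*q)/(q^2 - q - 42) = q*(q + 4)/(q - 7)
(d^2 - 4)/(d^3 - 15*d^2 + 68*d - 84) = (d + 2)/(d^2 - 13*d + 42)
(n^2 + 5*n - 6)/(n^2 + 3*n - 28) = (n^2 + 5*n - 6)/(n^2 + 3*n - 28)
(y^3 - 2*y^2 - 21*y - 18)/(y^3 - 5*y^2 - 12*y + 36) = (y + 1)/(y - 2)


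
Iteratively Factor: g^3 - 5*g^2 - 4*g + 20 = (g - 5)*(g^2 - 4) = (g - 5)*(g + 2)*(g - 2)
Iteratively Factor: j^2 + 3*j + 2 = (j + 1)*(j + 2)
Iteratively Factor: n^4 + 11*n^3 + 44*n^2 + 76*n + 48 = (n + 4)*(n^3 + 7*n^2 + 16*n + 12) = (n + 2)*(n + 4)*(n^2 + 5*n + 6) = (n + 2)*(n + 3)*(n + 4)*(n + 2)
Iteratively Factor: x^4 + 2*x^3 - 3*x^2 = (x - 1)*(x^3 + 3*x^2) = (x - 1)*(x + 3)*(x^2) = x*(x - 1)*(x + 3)*(x)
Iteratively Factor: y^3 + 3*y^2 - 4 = (y - 1)*(y^2 + 4*y + 4) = (y - 1)*(y + 2)*(y + 2)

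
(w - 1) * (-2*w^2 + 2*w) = -2*w^3 + 4*w^2 - 2*w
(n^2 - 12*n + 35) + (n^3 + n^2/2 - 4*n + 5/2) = n^3 + 3*n^2/2 - 16*n + 75/2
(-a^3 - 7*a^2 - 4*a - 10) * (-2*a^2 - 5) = 2*a^5 + 14*a^4 + 13*a^3 + 55*a^2 + 20*a + 50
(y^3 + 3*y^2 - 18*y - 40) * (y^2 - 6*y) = y^5 - 3*y^4 - 36*y^3 + 68*y^2 + 240*y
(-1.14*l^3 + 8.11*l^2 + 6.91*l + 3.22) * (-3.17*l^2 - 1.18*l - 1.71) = 3.6138*l^5 - 24.3635*l^4 - 29.5251*l^3 - 32.2293*l^2 - 15.6157*l - 5.5062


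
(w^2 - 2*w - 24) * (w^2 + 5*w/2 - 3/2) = w^4 + w^3/2 - 61*w^2/2 - 57*w + 36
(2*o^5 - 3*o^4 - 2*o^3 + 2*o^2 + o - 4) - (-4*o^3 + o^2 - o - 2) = 2*o^5 - 3*o^4 + 2*o^3 + o^2 + 2*o - 2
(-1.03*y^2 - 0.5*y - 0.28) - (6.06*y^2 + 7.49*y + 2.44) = -7.09*y^2 - 7.99*y - 2.72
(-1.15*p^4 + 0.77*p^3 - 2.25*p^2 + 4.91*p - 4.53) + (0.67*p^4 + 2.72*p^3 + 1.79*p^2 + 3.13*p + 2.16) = -0.48*p^4 + 3.49*p^3 - 0.46*p^2 + 8.04*p - 2.37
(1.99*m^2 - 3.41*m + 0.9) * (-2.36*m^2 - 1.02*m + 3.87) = -4.6964*m^4 + 6.0178*m^3 + 9.0555*m^2 - 14.1147*m + 3.483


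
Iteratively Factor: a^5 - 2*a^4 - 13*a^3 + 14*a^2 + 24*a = (a - 2)*(a^4 - 13*a^2 - 12*a) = (a - 4)*(a - 2)*(a^3 + 4*a^2 + 3*a) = a*(a - 4)*(a - 2)*(a^2 + 4*a + 3) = a*(a - 4)*(a - 2)*(a + 1)*(a + 3)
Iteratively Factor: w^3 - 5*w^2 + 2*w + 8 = (w - 2)*(w^2 - 3*w - 4) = (w - 2)*(w + 1)*(w - 4)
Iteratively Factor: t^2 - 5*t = (t - 5)*(t)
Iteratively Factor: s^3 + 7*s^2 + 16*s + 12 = (s + 2)*(s^2 + 5*s + 6) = (s + 2)^2*(s + 3)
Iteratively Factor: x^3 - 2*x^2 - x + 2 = (x - 2)*(x^2 - 1) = (x - 2)*(x + 1)*(x - 1)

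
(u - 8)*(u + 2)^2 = u^3 - 4*u^2 - 28*u - 32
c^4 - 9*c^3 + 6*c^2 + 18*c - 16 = (c - 8)*(c - 1)*(c - sqrt(2))*(c + sqrt(2))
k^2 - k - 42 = (k - 7)*(k + 6)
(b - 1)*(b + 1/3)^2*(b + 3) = b^4 + 8*b^3/3 - 14*b^2/9 - 16*b/9 - 1/3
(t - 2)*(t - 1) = t^2 - 3*t + 2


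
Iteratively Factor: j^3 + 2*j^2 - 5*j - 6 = (j - 2)*(j^2 + 4*j + 3) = (j - 2)*(j + 3)*(j + 1)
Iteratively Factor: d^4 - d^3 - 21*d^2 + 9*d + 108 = (d + 3)*(d^3 - 4*d^2 - 9*d + 36) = (d - 3)*(d + 3)*(d^2 - d - 12) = (d - 4)*(d - 3)*(d + 3)*(d + 3)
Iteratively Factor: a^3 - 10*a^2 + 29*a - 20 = (a - 1)*(a^2 - 9*a + 20) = (a - 5)*(a - 1)*(a - 4)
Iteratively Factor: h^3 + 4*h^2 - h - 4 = (h - 1)*(h^2 + 5*h + 4) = (h - 1)*(h + 1)*(h + 4)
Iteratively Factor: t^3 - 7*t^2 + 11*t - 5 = (t - 5)*(t^2 - 2*t + 1) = (t - 5)*(t - 1)*(t - 1)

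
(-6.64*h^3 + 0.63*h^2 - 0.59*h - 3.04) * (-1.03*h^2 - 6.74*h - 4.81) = 6.8392*h^5 + 44.1047*h^4 + 28.2999*h^3 + 4.0775*h^2 + 23.3275*h + 14.6224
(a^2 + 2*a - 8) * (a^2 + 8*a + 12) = a^4 + 10*a^3 + 20*a^2 - 40*a - 96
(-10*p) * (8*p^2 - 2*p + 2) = -80*p^3 + 20*p^2 - 20*p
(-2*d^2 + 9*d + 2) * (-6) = 12*d^2 - 54*d - 12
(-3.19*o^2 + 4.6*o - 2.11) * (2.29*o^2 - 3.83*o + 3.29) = -7.3051*o^4 + 22.7517*o^3 - 32.945*o^2 + 23.2153*o - 6.9419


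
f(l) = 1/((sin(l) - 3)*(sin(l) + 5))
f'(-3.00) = 0.01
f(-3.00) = -0.07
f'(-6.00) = -0.01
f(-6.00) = -0.07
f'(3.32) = 0.01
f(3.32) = -0.07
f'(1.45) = -0.00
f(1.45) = -0.08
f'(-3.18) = 0.01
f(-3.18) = -0.07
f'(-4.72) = -0.00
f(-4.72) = -0.08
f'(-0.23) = -0.01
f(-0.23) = -0.06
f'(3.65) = 0.00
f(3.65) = -0.06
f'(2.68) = 0.01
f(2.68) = -0.07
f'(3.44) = 0.01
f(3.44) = -0.06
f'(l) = -cos(l)/((sin(l) - 3)*(sin(l) + 5)^2) - cos(l)/((sin(l) - 3)^2*(sin(l) + 5)) = -2*(sin(l) + 1)*cos(l)/((sin(l) - 3)^2*(sin(l) + 5)^2)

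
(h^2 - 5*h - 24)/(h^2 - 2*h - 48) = (h + 3)/(h + 6)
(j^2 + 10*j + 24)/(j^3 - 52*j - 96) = (j + 4)/(j^2 - 6*j - 16)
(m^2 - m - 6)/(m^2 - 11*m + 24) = (m + 2)/(m - 8)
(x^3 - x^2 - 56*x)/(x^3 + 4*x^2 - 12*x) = (x^2 - x - 56)/(x^2 + 4*x - 12)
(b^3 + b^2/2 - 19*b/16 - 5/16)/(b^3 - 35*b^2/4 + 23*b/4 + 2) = (b + 5/4)/(b - 8)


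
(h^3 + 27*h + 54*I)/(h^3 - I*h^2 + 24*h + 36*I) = (h + 3*I)/(h + 2*I)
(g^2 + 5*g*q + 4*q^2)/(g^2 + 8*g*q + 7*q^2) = (g + 4*q)/(g + 7*q)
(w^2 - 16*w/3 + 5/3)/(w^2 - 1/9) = 3*(w - 5)/(3*w + 1)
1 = 1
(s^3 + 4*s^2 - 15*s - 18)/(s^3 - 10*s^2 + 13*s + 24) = (s + 6)/(s - 8)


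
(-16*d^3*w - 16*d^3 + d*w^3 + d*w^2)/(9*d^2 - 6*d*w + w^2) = d*(-16*d^2*w - 16*d^2 + w^3 + w^2)/(9*d^2 - 6*d*w + w^2)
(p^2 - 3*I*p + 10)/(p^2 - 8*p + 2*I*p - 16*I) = (p - 5*I)/(p - 8)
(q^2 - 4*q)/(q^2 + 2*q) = (q - 4)/(q + 2)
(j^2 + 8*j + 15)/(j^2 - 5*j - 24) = (j + 5)/(j - 8)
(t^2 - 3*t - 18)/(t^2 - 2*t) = (t^2 - 3*t - 18)/(t*(t - 2))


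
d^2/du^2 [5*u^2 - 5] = 10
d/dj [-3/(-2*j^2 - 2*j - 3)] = 6*(-2*j - 1)/(2*j^2 + 2*j + 3)^2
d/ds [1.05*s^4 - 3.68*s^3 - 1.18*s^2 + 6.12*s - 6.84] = 4.2*s^3 - 11.04*s^2 - 2.36*s + 6.12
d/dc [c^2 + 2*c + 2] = 2*c + 2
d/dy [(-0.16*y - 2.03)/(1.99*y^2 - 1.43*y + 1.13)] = (0.3184*y^2 + 8.0794*y - 3.0837)/(3.9601*y^4 - 5.6914*y^3 + 6.5423*y^2 - 3.2318*y + 1.2769)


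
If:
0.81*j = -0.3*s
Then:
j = -0.37037037037037*s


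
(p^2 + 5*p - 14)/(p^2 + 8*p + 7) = (p - 2)/(p + 1)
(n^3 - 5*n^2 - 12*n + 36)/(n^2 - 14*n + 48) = (n^2 + n - 6)/(n - 8)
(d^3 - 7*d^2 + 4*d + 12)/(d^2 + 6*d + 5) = (d^2 - 8*d + 12)/(d + 5)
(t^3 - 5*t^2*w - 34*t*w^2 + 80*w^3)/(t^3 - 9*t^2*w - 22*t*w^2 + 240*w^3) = (t - 2*w)/(t - 6*w)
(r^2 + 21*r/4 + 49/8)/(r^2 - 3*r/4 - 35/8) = (2*r + 7)/(2*r - 5)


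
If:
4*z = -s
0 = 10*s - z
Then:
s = 0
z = 0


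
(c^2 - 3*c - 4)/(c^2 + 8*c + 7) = (c - 4)/(c + 7)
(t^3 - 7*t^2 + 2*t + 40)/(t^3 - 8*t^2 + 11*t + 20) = (t + 2)/(t + 1)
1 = 1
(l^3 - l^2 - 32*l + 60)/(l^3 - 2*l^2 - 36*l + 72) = (l - 5)/(l - 6)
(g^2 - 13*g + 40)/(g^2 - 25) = (g - 8)/(g + 5)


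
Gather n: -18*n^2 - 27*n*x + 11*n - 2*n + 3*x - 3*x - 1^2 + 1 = -18*n^2 + n*(9 - 27*x)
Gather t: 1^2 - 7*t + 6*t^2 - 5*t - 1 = 6*t^2 - 12*t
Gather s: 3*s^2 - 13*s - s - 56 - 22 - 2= 3*s^2 - 14*s - 80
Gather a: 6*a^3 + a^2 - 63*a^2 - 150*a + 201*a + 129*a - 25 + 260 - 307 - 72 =6*a^3 - 62*a^2 + 180*a - 144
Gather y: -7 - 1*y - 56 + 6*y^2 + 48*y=6*y^2 + 47*y - 63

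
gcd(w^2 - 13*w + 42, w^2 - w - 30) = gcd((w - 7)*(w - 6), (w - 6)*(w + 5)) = w - 6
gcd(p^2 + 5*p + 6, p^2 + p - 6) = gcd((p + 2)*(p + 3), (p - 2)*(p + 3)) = p + 3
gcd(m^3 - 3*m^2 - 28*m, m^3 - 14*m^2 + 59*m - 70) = m - 7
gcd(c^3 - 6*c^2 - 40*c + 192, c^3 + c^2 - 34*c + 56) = c - 4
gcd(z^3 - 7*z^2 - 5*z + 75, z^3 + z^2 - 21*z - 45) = z^2 - 2*z - 15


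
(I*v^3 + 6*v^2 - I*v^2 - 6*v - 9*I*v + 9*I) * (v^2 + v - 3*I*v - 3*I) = I*v^5 + 9*v^4 - 28*I*v^3 - 36*v^2 + 27*I*v + 27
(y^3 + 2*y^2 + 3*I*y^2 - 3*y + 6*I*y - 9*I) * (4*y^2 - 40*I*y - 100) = 4*y^5 + 8*y^4 - 28*I*y^4 + 8*y^3 - 56*I*y^3 + 40*y^2 - 216*I*y^2 - 60*y - 600*I*y + 900*I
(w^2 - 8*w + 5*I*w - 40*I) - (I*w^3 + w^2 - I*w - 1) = -I*w^3 - 8*w + 6*I*w + 1 - 40*I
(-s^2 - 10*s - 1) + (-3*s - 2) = -s^2 - 13*s - 3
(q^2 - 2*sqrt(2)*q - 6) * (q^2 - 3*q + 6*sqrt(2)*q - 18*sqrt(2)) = q^4 - 3*q^3 + 4*sqrt(2)*q^3 - 30*q^2 - 12*sqrt(2)*q^2 - 36*sqrt(2)*q + 90*q + 108*sqrt(2)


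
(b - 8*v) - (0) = b - 8*v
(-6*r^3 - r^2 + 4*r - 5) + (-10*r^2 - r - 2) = -6*r^3 - 11*r^2 + 3*r - 7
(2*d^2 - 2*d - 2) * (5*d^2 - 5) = 10*d^4 - 10*d^3 - 20*d^2 + 10*d + 10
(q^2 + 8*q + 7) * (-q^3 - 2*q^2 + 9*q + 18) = -q^5 - 10*q^4 - 14*q^3 + 76*q^2 + 207*q + 126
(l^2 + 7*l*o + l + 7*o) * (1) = l^2 + 7*l*o + l + 7*o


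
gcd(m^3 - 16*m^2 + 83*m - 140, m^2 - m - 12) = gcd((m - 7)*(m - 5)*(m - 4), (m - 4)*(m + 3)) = m - 4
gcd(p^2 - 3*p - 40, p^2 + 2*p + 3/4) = 1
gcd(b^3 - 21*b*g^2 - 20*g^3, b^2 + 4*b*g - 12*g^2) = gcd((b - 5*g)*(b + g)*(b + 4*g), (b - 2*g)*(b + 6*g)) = 1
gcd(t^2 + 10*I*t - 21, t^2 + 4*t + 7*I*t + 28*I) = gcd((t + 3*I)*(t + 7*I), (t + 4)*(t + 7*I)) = t + 7*I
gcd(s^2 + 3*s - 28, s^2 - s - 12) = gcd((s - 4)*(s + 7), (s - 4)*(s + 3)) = s - 4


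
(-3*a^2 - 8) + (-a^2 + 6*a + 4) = -4*a^2 + 6*a - 4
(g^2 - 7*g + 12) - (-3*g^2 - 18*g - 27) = 4*g^2 + 11*g + 39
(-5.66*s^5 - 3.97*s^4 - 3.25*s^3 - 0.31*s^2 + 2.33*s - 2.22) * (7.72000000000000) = -43.6952*s^5 - 30.6484*s^4 - 25.09*s^3 - 2.3932*s^2 + 17.9876*s - 17.1384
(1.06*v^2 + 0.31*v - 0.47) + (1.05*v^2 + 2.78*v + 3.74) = 2.11*v^2 + 3.09*v + 3.27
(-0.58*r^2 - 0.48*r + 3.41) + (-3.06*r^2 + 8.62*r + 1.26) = -3.64*r^2 + 8.14*r + 4.67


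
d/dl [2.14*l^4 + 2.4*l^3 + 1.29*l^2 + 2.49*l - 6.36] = 8.56*l^3 + 7.2*l^2 + 2.58*l + 2.49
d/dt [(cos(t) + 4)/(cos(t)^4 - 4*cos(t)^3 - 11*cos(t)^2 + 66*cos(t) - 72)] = (3*cos(t) - 7)*sin(t)/((cos(t) - 3)^3*(cos(t) - 2)^2)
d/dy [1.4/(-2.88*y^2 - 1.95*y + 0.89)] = (8.064*y + 2.73)/(2.88*y^2 + 1.95*y - 0.89)^2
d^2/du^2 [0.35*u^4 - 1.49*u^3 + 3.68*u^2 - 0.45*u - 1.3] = 4.2*u^2 - 8.94*u + 7.36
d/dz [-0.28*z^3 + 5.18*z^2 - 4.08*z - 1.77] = -0.84*z^2 + 10.36*z - 4.08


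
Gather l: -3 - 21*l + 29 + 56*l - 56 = 35*l - 30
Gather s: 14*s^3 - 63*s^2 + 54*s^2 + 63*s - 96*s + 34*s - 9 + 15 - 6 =14*s^3 - 9*s^2 + s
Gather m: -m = -m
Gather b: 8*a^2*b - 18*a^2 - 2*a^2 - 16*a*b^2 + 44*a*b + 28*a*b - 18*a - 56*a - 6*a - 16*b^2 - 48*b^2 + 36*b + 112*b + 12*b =-20*a^2 - 80*a + b^2*(-16*a - 64) + b*(8*a^2 + 72*a + 160)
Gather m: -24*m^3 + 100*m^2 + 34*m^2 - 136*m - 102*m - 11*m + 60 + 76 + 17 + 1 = -24*m^3 + 134*m^2 - 249*m + 154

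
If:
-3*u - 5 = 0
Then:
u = -5/3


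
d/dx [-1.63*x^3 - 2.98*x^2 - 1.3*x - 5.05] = -4.89*x^2 - 5.96*x - 1.3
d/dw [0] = 0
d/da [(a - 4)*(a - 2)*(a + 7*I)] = 3*a^2 + a*(-12 + 14*I) + 8 - 42*I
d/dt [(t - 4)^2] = 2*t - 8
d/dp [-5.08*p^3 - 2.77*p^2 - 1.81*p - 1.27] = -15.24*p^2 - 5.54*p - 1.81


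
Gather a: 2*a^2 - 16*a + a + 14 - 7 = 2*a^2 - 15*a + 7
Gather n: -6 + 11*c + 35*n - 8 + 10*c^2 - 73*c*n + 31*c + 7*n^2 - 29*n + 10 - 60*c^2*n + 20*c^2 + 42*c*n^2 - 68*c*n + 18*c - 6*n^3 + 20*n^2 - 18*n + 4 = 30*c^2 + 60*c - 6*n^3 + n^2*(42*c + 27) + n*(-60*c^2 - 141*c - 12)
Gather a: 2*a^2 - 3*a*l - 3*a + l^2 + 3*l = 2*a^2 + a*(-3*l - 3) + l^2 + 3*l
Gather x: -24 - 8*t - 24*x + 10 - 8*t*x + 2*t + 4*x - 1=-6*t + x*(-8*t - 20) - 15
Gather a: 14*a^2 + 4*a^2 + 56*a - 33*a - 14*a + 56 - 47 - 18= 18*a^2 + 9*a - 9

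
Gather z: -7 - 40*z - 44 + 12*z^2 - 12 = 12*z^2 - 40*z - 63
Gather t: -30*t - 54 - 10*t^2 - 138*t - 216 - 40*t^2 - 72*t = -50*t^2 - 240*t - 270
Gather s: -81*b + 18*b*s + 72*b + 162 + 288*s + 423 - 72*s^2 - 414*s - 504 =-9*b - 72*s^2 + s*(18*b - 126) + 81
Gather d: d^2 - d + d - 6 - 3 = d^2 - 9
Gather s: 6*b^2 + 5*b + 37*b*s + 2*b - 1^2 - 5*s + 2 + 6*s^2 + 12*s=6*b^2 + 7*b + 6*s^2 + s*(37*b + 7) + 1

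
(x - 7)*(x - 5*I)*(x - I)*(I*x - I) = I*x^4 + 6*x^3 - 8*I*x^3 - 48*x^2 + 2*I*x^2 + 42*x + 40*I*x - 35*I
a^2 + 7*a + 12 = (a + 3)*(a + 4)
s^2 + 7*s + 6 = (s + 1)*(s + 6)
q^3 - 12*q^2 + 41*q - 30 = (q - 6)*(q - 5)*(q - 1)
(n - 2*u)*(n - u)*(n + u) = n^3 - 2*n^2*u - n*u^2 + 2*u^3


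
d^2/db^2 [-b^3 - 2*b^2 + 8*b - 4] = -6*b - 4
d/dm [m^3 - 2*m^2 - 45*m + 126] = 3*m^2 - 4*m - 45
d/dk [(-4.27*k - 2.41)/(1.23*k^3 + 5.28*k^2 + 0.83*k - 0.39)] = (10.5042*k^3 + 31.4385*k^2 + 25.4496*k + 3.6656)/(1.5129*k^6 + 12.9888*k^5 + 29.9202*k^4 + 7.8054*k^3 - 3.4295*k^2 - 0.6474*k + 0.1521)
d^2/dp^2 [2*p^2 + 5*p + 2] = 4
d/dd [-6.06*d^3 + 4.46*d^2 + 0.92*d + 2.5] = -18.18*d^2 + 8.92*d + 0.92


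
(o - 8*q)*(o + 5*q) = o^2 - 3*o*q - 40*q^2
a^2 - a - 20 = (a - 5)*(a + 4)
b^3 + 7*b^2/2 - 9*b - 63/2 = (b - 3)*(b + 3)*(b + 7/2)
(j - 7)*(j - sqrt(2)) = j^2 - 7*j - sqrt(2)*j + 7*sqrt(2)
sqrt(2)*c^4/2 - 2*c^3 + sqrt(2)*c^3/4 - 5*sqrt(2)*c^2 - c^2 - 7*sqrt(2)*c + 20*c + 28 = (c - 7/2)*(c + 2)*(c - 2*sqrt(2))*(sqrt(2)*c/2 + sqrt(2))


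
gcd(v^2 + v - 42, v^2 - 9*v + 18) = v - 6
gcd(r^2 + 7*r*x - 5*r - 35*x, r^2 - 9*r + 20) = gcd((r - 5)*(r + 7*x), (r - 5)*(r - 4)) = r - 5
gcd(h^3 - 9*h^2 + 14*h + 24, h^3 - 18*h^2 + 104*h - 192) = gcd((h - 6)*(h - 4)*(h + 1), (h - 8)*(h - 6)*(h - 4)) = h^2 - 10*h + 24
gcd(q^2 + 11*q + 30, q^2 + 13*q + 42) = q + 6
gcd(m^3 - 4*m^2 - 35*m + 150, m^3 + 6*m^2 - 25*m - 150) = m^2 + m - 30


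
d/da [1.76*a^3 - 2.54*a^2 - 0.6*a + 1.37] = 5.28*a^2 - 5.08*a - 0.6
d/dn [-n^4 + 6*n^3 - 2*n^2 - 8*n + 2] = -4*n^3 + 18*n^2 - 4*n - 8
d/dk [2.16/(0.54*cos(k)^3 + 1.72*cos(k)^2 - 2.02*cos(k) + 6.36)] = (3.4992*cos(k)^2 + 7.4304*cos(k) - 4.3632)*sin(k)/(0.54*cos(k)^3 + 1.72*cos(k)^2 - 2.02*cos(k) + 6.36)^2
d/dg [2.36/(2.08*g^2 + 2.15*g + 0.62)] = (-9.8176*g - 5.074)/(2.08*g^2 + 2.15*g + 0.62)^2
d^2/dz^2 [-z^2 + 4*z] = -2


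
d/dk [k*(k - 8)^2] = (k - 8)*(3*k - 8)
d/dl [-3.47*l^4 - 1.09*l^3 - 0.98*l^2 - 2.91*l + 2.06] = -13.88*l^3 - 3.27*l^2 - 1.96*l - 2.91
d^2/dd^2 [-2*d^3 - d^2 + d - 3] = -12*d - 2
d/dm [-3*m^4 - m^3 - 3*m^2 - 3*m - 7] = -12*m^3 - 3*m^2 - 6*m - 3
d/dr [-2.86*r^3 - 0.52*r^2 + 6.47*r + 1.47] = -8.58*r^2 - 1.04*r + 6.47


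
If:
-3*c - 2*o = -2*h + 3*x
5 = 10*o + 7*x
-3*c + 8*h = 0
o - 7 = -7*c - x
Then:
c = 428/421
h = 321/842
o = 816/421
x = -865/421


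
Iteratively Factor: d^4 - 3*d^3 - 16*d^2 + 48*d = (d - 3)*(d^3 - 16*d) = (d - 4)*(d - 3)*(d^2 + 4*d) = d*(d - 4)*(d - 3)*(d + 4)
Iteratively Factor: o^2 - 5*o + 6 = (o - 3)*(o - 2)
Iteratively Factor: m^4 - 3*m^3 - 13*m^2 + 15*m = (m + 3)*(m^3 - 6*m^2 + 5*m) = (m - 1)*(m + 3)*(m^2 - 5*m) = (m - 5)*(m - 1)*(m + 3)*(m)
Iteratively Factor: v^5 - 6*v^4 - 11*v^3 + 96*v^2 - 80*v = (v - 5)*(v^4 - v^3 - 16*v^2 + 16*v) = (v - 5)*(v - 1)*(v^3 - 16*v) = v*(v - 5)*(v - 1)*(v^2 - 16) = v*(v - 5)*(v - 1)*(v + 4)*(v - 4)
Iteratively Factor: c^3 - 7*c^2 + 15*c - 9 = (c - 3)*(c^2 - 4*c + 3) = (c - 3)^2*(c - 1)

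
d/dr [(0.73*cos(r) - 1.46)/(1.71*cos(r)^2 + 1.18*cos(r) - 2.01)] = (1.2483*cos(r)^2 - 4.9932*cos(r) - 0.2555)*sin(r)/(2.9241*cos(r)^4 + 4.0356*cos(r)^3 - 5.4818*cos(r)^2 - 4.7436*cos(r) + 4.0401)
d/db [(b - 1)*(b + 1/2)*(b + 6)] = 3*b^2 + 11*b - 7/2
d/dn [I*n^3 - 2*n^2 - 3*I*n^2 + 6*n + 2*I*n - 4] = 3*I*n^2 - 4*n - 6*I*n + 6 + 2*I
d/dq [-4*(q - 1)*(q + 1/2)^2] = 3 - 12*q^2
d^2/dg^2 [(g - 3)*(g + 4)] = 2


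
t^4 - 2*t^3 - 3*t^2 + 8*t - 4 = (t - 2)*(t - 1)^2*(t + 2)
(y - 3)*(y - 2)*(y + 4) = y^3 - y^2 - 14*y + 24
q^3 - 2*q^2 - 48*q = q*(q - 8)*(q + 6)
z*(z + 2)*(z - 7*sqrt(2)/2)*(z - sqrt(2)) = z^4 - 9*sqrt(2)*z^3/2 + 2*z^3 - 9*sqrt(2)*z^2 + 7*z^2 + 14*z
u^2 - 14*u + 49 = (u - 7)^2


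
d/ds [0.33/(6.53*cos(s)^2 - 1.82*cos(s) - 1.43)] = (4.3098*cos(s) - 0.6006)*sin(s)/(-6.53*cos(s)^2 + 1.82*cos(s) + 1.43)^2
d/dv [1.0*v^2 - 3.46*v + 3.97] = 2.0*v - 3.46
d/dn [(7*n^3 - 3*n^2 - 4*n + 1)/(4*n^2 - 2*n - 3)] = (28*n^4 - 28*n^3 - 41*n^2 + 10*n + 14)/(16*n^4 - 16*n^3 - 20*n^2 + 12*n + 9)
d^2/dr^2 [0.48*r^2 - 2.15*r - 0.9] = 0.960000000000000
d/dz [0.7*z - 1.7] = 0.700000000000000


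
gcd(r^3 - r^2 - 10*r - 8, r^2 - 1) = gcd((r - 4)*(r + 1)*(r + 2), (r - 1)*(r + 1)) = r + 1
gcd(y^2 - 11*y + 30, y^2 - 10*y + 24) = y - 6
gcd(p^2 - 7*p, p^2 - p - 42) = p - 7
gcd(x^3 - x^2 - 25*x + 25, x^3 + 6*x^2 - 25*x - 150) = x^2 - 25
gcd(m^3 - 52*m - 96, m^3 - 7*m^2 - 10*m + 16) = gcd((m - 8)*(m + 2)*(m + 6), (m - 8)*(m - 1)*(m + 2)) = m^2 - 6*m - 16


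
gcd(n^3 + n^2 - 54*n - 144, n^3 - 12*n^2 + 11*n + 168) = n^2 - 5*n - 24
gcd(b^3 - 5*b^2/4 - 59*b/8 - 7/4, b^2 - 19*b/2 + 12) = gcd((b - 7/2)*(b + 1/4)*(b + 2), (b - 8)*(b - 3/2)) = 1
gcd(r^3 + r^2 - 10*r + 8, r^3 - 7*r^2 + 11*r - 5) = r - 1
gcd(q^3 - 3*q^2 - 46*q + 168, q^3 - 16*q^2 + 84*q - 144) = q^2 - 10*q + 24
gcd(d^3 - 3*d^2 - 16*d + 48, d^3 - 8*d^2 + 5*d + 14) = 1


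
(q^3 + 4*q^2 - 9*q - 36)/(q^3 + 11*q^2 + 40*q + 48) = (q - 3)/(q + 4)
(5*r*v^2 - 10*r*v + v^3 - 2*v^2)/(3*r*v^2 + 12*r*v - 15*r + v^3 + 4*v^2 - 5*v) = v*(5*r*v - 10*r + v^2 - 2*v)/(3*r*v^2 + 12*r*v - 15*r + v^3 + 4*v^2 - 5*v)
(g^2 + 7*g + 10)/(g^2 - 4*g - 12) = (g + 5)/(g - 6)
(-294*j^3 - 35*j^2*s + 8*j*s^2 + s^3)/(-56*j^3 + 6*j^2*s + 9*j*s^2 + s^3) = (-42*j^2 + j*s + s^2)/(-8*j^2 + 2*j*s + s^2)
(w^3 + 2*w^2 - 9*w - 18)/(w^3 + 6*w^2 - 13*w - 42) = (w + 3)/(w + 7)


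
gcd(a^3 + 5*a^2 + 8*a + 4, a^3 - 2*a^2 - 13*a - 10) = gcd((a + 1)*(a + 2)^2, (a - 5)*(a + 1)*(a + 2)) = a^2 + 3*a + 2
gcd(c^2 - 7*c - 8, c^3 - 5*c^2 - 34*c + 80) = c - 8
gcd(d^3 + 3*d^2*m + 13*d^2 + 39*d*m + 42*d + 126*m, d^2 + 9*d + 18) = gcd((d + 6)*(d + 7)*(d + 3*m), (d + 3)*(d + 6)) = d + 6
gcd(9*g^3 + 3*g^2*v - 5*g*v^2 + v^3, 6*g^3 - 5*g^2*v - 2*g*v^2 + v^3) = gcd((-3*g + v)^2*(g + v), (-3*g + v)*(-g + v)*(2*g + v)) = -3*g + v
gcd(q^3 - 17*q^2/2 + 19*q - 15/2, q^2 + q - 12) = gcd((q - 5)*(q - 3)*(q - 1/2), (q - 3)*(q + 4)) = q - 3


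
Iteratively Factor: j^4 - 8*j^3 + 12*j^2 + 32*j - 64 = (j + 2)*(j^3 - 10*j^2 + 32*j - 32) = (j - 4)*(j + 2)*(j^2 - 6*j + 8) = (j - 4)*(j - 2)*(j + 2)*(j - 4)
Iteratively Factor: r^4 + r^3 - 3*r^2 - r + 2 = (r - 1)*(r^3 + 2*r^2 - r - 2) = (r - 1)*(r + 2)*(r^2 - 1) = (r - 1)*(r + 1)*(r + 2)*(r - 1)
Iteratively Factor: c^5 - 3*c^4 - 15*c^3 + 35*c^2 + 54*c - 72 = (c + 3)*(c^4 - 6*c^3 + 3*c^2 + 26*c - 24) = (c + 2)*(c + 3)*(c^3 - 8*c^2 + 19*c - 12) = (c - 4)*(c + 2)*(c + 3)*(c^2 - 4*c + 3) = (c - 4)*(c - 1)*(c + 2)*(c + 3)*(c - 3)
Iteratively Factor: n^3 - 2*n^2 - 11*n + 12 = (n + 3)*(n^2 - 5*n + 4) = (n - 1)*(n + 3)*(n - 4)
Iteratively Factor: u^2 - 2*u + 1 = (u - 1)*(u - 1)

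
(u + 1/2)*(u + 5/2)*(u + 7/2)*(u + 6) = u^4 + 25*u^3/2 + 203*u^2/4 + 599*u/8 + 105/4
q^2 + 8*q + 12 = (q + 2)*(q + 6)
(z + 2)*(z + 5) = z^2 + 7*z + 10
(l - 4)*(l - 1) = l^2 - 5*l + 4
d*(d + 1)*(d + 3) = d^3 + 4*d^2 + 3*d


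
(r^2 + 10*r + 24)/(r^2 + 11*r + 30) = (r + 4)/(r + 5)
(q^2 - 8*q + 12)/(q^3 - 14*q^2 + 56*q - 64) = (q - 6)/(q^2 - 12*q + 32)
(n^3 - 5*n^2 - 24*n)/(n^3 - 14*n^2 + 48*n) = (n + 3)/(n - 6)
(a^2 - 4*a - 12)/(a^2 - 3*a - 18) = (a + 2)/(a + 3)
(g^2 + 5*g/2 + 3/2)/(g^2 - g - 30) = (g^2 + 5*g/2 + 3/2)/(g^2 - g - 30)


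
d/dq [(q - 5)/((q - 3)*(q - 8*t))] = ((5 - q)*(q - 3) + (5 - q)*(q - 8*t) + (q - 3)*(q - 8*t))/((q - 3)^2*(q - 8*t)^2)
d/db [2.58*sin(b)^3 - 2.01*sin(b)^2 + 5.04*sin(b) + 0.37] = (7.74*sin(b)^2 - 4.02*sin(b) + 5.04)*cos(b)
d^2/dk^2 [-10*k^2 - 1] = -20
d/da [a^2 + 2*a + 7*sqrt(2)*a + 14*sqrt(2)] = 2*a + 2 + 7*sqrt(2)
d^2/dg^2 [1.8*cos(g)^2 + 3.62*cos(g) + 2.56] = -3.62*cos(g) - 3.6*cos(2*g)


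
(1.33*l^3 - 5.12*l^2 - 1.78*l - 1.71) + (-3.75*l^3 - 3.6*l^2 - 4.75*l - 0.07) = -2.42*l^3 - 8.72*l^2 - 6.53*l - 1.78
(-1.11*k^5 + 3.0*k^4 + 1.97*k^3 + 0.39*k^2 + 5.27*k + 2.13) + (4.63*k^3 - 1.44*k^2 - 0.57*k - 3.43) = -1.11*k^5 + 3.0*k^4 + 6.6*k^3 - 1.05*k^2 + 4.7*k - 1.3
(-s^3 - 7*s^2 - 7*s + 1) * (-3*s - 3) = 3*s^4 + 24*s^3 + 42*s^2 + 18*s - 3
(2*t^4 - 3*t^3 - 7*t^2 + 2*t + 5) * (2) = 4*t^4 - 6*t^3 - 14*t^2 + 4*t + 10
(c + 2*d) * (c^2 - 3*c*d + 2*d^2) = c^3 - c^2*d - 4*c*d^2 + 4*d^3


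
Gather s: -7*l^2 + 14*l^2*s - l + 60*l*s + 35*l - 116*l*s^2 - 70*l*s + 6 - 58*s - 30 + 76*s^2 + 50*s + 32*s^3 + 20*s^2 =-7*l^2 + 34*l + 32*s^3 + s^2*(96 - 116*l) + s*(14*l^2 - 10*l - 8) - 24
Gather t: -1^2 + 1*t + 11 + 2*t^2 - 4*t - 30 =2*t^2 - 3*t - 20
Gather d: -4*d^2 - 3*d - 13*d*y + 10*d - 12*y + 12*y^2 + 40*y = -4*d^2 + d*(7 - 13*y) + 12*y^2 + 28*y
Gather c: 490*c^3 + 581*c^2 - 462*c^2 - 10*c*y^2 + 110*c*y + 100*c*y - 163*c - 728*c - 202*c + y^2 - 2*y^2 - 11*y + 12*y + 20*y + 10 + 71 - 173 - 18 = 490*c^3 + 119*c^2 + c*(-10*y^2 + 210*y - 1093) - y^2 + 21*y - 110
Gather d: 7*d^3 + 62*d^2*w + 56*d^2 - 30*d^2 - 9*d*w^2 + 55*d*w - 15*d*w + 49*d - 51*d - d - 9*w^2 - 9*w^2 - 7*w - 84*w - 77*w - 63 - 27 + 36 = 7*d^3 + d^2*(62*w + 26) + d*(-9*w^2 + 40*w - 3) - 18*w^2 - 168*w - 54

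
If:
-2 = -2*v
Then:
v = 1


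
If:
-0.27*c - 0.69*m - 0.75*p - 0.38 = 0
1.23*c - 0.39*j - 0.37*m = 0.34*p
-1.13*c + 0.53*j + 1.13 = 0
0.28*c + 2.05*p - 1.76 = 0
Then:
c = -2.04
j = -6.47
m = -0.99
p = 1.14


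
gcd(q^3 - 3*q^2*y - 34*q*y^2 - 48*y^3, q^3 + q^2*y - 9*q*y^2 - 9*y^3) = q + 3*y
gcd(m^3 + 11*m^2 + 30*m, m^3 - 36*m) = m^2 + 6*m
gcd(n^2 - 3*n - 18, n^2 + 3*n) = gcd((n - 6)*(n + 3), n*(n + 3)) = n + 3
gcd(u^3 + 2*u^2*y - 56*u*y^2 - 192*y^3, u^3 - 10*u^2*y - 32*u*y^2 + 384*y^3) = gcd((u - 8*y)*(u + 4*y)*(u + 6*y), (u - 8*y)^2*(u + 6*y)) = -u^2 + 2*u*y + 48*y^2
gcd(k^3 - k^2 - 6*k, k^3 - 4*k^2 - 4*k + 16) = k + 2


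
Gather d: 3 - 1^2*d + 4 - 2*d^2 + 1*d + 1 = 8 - 2*d^2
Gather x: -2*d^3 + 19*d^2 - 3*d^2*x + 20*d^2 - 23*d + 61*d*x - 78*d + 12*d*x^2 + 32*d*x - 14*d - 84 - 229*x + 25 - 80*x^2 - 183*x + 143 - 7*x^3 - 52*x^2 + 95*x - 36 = -2*d^3 + 39*d^2 - 115*d - 7*x^3 + x^2*(12*d - 132) + x*(-3*d^2 + 93*d - 317) + 48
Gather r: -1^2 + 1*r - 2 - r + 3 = 0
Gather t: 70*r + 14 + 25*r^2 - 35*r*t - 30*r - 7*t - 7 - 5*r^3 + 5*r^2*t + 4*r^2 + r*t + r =-5*r^3 + 29*r^2 + 41*r + t*(5*r^2 - 34*r - 7) + 7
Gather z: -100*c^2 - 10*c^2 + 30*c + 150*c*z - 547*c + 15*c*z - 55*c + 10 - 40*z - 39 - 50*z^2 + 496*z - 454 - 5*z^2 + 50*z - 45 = -110*c^2 - 572*c - 55*z^2 + z*(165*c + 506) - 528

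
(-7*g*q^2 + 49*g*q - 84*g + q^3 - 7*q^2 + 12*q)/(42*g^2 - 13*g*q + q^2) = (q^2 - 7*q + 12)/(-6*g + q)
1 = 1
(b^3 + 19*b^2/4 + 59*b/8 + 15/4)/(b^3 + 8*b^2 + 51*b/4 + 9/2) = (4*b^2 + 13*b + 10)/(2*(2*b^2 + 13*b + 6))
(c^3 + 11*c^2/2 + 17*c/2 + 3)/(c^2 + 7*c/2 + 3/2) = c + 2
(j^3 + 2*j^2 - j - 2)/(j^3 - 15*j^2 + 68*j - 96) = (j^3 + 2*j^2 - j - 2)/(j^3 - 15*j^2 + 68*j - 96)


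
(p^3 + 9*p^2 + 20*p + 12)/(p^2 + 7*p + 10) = (p^2 + 7*p + 6)/(p + 5)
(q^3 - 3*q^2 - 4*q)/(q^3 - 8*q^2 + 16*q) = (q + 1)/(q - 4)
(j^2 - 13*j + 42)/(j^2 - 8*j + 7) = (j - 6)/(j - 1)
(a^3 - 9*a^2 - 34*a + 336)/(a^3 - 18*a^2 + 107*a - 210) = (a^2 - 2*a - 48)/(a^2 - 11*a + 30)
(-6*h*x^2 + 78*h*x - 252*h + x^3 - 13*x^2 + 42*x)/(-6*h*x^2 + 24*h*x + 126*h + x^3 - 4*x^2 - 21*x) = (x - 6)/(x + 3)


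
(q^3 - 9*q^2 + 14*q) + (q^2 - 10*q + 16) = q^3 - 8*q^2 + 4*q + 16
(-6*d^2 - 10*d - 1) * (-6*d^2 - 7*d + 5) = 36*d^4 + 102*d^3 + 46*d^2 - 43*d - 5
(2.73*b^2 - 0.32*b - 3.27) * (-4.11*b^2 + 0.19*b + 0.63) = -11.2203*b^4 + 1.8339*b^3 + 15.0988*b^2 - 0.8229*b - 2.0601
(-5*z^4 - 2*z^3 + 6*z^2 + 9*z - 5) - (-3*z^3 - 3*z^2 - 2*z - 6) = -5*z^4 + z^3 + 9*z^2 + 11*z + 1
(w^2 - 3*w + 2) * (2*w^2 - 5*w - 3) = 2*w^4 - 11*w^3 + 16*w^2 - w - 6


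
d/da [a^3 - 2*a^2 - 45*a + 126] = 3*a^2 - 4*a - 45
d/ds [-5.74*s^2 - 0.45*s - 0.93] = -11.48*s - 0.45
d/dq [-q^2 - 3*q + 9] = -2*q - 3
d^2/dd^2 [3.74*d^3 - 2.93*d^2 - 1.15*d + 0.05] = 22.44*d - 5.86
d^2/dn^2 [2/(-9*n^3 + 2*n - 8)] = 4*(27*n*(9*n^3 - 2*n + 8) - (27*n^2 - 2)^2)/(9*n^3 - 2*n + 8)^3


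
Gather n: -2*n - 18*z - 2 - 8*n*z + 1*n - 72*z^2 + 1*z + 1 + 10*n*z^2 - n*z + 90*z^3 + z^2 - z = n*(10*z^2 - 9*z - 1) + 90*z^3 - 71*z^2 - 18*z - 1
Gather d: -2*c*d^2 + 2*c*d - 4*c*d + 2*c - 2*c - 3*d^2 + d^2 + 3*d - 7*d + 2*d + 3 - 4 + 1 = d^2*(-2*c - 2) + d*(-2*c - 2)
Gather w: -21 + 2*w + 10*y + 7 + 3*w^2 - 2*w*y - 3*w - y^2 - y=3*w^2 + w*(-2*y - 1) - y^2 + 9*y - 14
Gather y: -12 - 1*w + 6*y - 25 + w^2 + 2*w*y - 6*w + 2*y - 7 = w^2 - 7*w + y*(2*w + 8) - 44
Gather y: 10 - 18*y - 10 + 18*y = 0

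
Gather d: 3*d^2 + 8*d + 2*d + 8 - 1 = 3*d^2 + 10*d + 7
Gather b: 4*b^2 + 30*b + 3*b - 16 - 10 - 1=4*b^2 + 33*b - 27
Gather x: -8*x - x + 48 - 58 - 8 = -9*x - 18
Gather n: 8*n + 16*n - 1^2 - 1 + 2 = 24*n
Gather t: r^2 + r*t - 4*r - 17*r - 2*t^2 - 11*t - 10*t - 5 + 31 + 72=r^2 - 21*r - 2*t^2 + t*(r - 21) + 98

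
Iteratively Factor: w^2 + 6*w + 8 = (w + 2)*(w + 4)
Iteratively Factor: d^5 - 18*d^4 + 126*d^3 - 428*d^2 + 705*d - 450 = (d - 5)*(d^4 - 13*d^3 + 61*d^2 - 123*d + 90) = (d - 5)*(d - 2)*(d^3 - 11*d^2 + 39*d - 45) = (d - 5)^2*(d - 2)*(d^2 - 6*d + 9) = (d - 5)^2*(d - 3)*(d - 2)*(d - 3)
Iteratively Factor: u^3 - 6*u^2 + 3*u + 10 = (u - 5)*(u^2 - u - 2) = (u - 5)*(u - 2)*(u + 1)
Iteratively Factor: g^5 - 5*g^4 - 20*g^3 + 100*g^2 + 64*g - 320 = (g - 5)*(g^4 - 20*g^2 + 64) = (g - 5)*(g - 2)*(g^3 + 2*g^2 - 16*g - 32) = (g - 5)*(g - 2)*(g + 4)*(g^2 - 2*g - 8) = (g - 5)*(g - 2)*(g + 2)*(g + 4)*(g - 4)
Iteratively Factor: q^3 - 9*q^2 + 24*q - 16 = (q - 4)*(q^2 - 5*q + 4) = (q - 4)^2*(q - 1)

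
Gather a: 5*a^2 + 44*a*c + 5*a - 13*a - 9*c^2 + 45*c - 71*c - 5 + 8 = 5*a^2 + a*(44*c - 8) - 9*c^2 - 26*c + 3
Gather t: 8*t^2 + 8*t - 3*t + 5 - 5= 8*t^2 + 5*t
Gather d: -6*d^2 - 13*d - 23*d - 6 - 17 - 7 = -6*d^2 - 36*d - 30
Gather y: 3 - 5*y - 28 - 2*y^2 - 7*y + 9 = -2*y^2 - 12*y - 16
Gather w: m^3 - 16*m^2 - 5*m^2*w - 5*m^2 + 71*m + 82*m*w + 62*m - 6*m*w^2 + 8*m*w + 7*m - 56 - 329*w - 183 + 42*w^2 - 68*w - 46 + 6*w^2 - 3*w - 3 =m^3 - 21*m^2 + 140*m + w^2*(48 - 6*m) + w*(-5*m^2 + 90*m - 400) - 288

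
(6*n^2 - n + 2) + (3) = 6*n^2 - n + 5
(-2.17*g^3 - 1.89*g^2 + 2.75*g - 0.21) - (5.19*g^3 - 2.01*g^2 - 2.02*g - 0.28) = -7.36*g^3 + 0.12*g^2 + 4.77*g + 0.07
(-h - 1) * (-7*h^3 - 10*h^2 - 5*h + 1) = 7*h^4 + 17*h^3 + 15*h^2 + 4*h - 1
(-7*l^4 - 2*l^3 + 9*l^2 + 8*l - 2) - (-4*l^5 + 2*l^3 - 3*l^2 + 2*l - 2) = 4*l^5 - 7*l^4 - 4*l^3 + 12*l^2 + 6*l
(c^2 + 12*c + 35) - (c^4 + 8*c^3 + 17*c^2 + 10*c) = -c^4 - 8*c^3 - 16*c^2 + 2*c + 35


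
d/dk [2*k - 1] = 2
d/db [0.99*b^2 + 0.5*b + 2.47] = 1.98*b + 0.5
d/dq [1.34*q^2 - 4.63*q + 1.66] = 2.68*q - 4.63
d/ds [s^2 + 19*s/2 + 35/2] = 2*s + 19/2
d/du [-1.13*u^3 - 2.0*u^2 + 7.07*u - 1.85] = -3.39*u^2 - 4.0*u + 7.07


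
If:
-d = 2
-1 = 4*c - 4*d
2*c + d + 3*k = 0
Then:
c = -9/4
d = -2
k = 13/6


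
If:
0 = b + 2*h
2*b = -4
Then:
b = -2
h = 1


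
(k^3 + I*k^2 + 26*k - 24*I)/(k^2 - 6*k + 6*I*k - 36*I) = (k^2 - 5*I*k - 4)/(k - 6)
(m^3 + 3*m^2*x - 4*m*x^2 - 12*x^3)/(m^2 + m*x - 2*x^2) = (-m^2 - m*x + 6*x^2)/(-m + x)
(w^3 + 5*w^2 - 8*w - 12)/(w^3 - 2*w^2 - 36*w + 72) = (w + 1)/(w - 6)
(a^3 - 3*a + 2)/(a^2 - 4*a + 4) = (a^3 - 3*a + 2)/(a^2 - 4*a + 4)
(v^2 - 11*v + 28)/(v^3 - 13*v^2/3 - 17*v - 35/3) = 3*(v - 4)/(3*v^2 + 8*v + 5)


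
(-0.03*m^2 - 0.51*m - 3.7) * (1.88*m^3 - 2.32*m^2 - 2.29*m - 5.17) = -0.0564*m^5 - 0.8892*m^4 - 5.7041*m^3 + 9.907*m^2 + 11.1097*m + 19.129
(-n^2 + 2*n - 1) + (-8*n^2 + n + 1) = -9*n^2 + 3*n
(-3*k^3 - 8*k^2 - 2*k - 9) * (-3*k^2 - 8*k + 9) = 9*k^5 + 48*k^4 + 43*k^3 - 29*k^2 + 54*k - 81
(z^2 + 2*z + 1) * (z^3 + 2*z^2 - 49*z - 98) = z^5 + 4*z^4 - 44*z^3 - 194*z^2 - 245*z - 98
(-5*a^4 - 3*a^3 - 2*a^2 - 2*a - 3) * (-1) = 5*a^4 + 3*a^3 + 2*a^2 + 2*a + 3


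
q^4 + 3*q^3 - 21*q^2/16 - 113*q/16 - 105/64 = (q - 3/2)*(q + 1/4)*(q + 7/4)*(q + 5/2)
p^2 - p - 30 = (p - 6)*(p + 5)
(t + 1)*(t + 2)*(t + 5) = t^3 + 8*t^2 + 17*t + 10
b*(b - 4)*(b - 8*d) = b^3 - 8*b^2*d - 4*b^2 + 32*b*d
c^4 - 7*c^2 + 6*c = c*(c - 2)*(c - 1)*(c + 3)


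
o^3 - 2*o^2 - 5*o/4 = o*(o - 5/2)*(o + 1/2)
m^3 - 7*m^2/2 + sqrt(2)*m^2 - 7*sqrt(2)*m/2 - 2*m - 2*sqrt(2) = (m - 4)*(m + 1/2)*(m + sqrt(2))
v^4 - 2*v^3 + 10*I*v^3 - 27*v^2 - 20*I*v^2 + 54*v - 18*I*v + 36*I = (v - 2)*(v + I)*(v + 3*I)*(v + 6*I)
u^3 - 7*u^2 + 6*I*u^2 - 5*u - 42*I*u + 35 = (u - 7)*(u + I)*(u + 5*I)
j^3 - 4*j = j*(j - 2)*(j + 2)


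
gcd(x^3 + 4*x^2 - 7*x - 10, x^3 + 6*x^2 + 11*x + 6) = x + 1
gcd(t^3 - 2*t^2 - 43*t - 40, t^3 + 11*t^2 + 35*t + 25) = t^2 + 6*t + 5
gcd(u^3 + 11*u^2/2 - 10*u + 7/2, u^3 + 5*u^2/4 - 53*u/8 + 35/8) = u - 1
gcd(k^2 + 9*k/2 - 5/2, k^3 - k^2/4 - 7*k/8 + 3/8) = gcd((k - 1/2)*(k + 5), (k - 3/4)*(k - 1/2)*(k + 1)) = k - 1/2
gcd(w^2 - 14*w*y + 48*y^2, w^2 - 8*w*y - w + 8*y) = -w + 8*y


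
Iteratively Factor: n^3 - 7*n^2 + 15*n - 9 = (n - 3)*(n^2 - 4*n + 3) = (n - 3)^2*(n - 1)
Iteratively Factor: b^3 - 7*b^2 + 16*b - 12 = (b - 2)*(b^2 - 5*b + 6) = (b - 2)^2*(b - 3)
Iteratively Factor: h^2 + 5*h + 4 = (h + 1)*(h + 4)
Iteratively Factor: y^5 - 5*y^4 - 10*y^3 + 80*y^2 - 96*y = (y - 3)*(y^4 - 2*y^3 - 16*y^2 + 32*y) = (y - 4)*(y - 3)*(y^3 + 2*y^2 - 8*y) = y*(y - 4)*(y - 3)*(y^2 + 2*y - 8) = y*(y - 4)*(y - 3)*(y - 2)*(y + 4)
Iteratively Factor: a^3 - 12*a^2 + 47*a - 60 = (a - 5)*(a^2 - 7*a + 12) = (a - 5)*(a - 3)*(a - 4)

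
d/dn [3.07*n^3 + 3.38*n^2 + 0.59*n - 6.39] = 9.21*n^2 + 6.76*n + 0.59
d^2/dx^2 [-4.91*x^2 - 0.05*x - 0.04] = -9.82000000000000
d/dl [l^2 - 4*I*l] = 2*l - 4*I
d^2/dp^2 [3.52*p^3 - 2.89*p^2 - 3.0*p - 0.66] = 21.12*p - 5.78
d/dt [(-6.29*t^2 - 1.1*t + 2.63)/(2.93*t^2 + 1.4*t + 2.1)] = (-5.583*t^2 - 41.8298*t - 5.992)/(8.5849*t^4 + 8.204*t^3 + 14.266*t^2 + 5.88*t + 4.41)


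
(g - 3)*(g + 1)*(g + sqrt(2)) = g^3 - 2*g^2 + sqrt(2)*g^2 - 3*g - 2*sqrt(2)*g - 3*sqrt(2)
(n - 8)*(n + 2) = n^2 - 6*n - 16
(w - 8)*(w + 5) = w^2 - 3*w - 40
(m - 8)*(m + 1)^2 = m^3 - 6*m^2 - 15*m - 8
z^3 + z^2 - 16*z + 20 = (z - 2)^2*(z + 5)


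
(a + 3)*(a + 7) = a^2 + 10*a + 21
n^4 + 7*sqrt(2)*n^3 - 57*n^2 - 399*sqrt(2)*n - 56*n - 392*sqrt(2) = (n - 8)*(n + 1)*(n + 7)*(n + 7*sqrt(2))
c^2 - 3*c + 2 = (c - 2)*(c - 1)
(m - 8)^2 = m^2 - 16*m + 64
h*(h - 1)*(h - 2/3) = h^3 - 5*h^2/3 + 2*h/3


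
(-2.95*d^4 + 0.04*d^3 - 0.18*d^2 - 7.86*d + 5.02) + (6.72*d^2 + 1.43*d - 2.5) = -2.95*d^4 + 0.04*d^3 + 6.54*d^2 - 6.43*d + 2.52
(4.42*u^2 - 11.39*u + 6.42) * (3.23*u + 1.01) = 14.2766*u^3 - 32.3255*u^2 + 9.2327*u + 6.4842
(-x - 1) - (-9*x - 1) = 8*x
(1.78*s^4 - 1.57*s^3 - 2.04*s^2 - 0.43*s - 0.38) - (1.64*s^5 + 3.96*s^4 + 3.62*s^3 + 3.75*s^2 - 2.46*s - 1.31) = -1.64*s^5 - 2.18*s^4 - 5.19*s^3 - 5.79*s^2 + 2.03*s + 0.93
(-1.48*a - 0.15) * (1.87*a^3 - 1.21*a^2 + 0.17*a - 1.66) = -2.7676*a^4 + 1.5103*a^3 - 0.0701*a^2 + 2.4313*a + 0.249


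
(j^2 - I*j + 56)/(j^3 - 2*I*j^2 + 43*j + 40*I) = (j + 7*I)/(j^2 + 6*I*j - 5)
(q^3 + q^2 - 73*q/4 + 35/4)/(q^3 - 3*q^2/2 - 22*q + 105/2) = (q - 1/2)/(q - 3)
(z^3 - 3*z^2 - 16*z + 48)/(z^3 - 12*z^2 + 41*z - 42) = (z^2 - 16)/(z^2 - 9*z + 14)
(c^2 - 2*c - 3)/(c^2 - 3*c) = (c + 1)/c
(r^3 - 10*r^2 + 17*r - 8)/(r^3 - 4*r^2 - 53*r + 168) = (r^2 - 2*r + 1)/(r^2 + 4*r - 21)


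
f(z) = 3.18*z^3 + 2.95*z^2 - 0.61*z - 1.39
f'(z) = 9.54*z^2 + 5.9*z - 0.61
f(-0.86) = -0.71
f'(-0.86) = 1.37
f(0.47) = -0.69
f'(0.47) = 4.27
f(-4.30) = -197.05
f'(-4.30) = 150.41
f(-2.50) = -31.12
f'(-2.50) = 44.26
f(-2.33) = -24.18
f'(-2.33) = 37.43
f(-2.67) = -39.26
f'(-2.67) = 51.65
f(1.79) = 25.21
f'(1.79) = 40.52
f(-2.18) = -18.99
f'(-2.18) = 31.87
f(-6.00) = -578.41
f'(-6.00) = 307.43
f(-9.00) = -2075.17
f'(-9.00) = 719.03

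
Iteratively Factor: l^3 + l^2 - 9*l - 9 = (l + 1)*(l^2 - 9) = (l - 3)*(l + 1)*(l + 3)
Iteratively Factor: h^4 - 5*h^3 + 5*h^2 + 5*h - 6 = (h + 1)*(h^3 - 6*h^2 + 11*h - 6) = (h - 1)*(h + 1)*(h^2 - 5*h + 6) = (h - 2)*(h - 1)*(h + 1)*(h - 3)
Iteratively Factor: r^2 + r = (r + 1)*(r)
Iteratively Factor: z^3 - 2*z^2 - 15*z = (z - 5)*(z^2 + 3*z) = z*(z - 5)*(z + 3)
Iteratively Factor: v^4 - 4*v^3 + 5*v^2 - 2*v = (v - 1)*(v^3 - 3*v^2 + 2*v) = (v - 1)^2*(v^2 - 2*v) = (v - 2)*(v - 1)^2*(v)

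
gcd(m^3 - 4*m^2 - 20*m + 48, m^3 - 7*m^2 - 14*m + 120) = m^2 - 2*m - 24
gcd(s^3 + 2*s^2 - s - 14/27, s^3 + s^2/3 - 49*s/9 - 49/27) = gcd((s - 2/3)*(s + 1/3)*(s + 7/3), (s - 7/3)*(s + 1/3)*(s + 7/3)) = s^2 + 8*s/3 + 7/9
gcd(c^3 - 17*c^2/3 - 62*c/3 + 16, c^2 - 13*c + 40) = c - 8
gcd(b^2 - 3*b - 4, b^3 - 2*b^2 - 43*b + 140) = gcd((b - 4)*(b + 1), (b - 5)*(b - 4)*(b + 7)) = b - 4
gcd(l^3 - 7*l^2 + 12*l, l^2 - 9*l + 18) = l - 3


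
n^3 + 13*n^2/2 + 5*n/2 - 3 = (n - 1/2)*(n + 1)*(n + 6)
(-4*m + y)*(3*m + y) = -12*m^2 - m*y + y^2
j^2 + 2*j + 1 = (j + 1)^2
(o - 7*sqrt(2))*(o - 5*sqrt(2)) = o^2 - 12*sqrt(2)*o + 70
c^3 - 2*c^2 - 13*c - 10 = (c - 5)*(c + 1)*(c + 2)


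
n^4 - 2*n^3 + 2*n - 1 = (n - 1)^3*(n + 1)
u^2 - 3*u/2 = u*(u - 3/2)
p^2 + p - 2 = (p - 1)*(p + 2)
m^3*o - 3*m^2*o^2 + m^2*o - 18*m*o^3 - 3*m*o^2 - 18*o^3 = (m - 6*o)*(m + 3*o)*(m*o + o)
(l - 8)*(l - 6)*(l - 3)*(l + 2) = l^4 - 15*l^3 + 56*l^2 + 36*l - 288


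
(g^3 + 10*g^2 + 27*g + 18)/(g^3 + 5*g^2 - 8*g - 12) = (g + 3)/(g - 2)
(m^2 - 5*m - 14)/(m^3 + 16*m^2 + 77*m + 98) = (m - 7)/(m^2 + 14*m + 49)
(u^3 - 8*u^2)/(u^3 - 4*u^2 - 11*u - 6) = u^2*(8 - u)/(-u^3 + 4*u^2 + 11*u + 6)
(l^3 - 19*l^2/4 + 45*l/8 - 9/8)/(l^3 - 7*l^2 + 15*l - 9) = (8*l^2 - 14*l + 3)/(8*(l^2 - 4*l + 3))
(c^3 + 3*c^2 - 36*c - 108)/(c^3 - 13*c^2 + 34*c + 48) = (c^2 + 9*c + 18)/(c^2 - 7*c - 8)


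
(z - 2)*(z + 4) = z^2 + 2*z - 8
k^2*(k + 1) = k^3 + k^2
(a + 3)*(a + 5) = a^2 + 8*a + 15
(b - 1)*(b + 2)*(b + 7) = b^3 + 8*b^2 + 5*b - 14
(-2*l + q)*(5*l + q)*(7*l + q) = -70*l^3 + 11*l^2*q + 10*l*q^2 + q^3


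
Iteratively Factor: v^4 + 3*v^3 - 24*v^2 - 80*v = (v + 4)*(v^3 - v^2 - 20*v) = (v - 5)*(v + 4)*(v^2 + 4*v) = (v - 5)*(v + 4)^2*(v)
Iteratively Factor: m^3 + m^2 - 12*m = (m)*(m^2 + m - 12) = m*(m + 4)*(m - 3)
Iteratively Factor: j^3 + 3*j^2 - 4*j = (j - 1)*(j^2 + 4*j) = j*(j - 1)*(j + 4)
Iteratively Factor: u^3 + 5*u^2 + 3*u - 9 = (u - 1)*(u^2 + 6*u + 9) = (u - 1)*(u + 3)*(u + 3)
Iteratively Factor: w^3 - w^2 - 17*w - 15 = (w - 5)*(w^2 + 4*w + 3) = (w - 5)*(w + 1)*(w + 3)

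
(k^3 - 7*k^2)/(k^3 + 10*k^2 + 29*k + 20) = k^2*(k - 7)/(k^3 + 10*k^2 + 29*k + 20)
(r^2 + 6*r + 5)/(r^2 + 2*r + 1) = (r + 5)/(r + 1)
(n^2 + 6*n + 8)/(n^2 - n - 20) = (n + 2)/(n - 5)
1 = 1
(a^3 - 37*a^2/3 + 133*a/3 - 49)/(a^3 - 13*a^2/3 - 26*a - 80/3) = (-3*a^3 + 37*a^2 - 133*a + 147)/(-3*a^3 + 13*a^2 + 78*a + 80)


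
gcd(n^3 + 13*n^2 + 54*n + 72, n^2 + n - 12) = n + 4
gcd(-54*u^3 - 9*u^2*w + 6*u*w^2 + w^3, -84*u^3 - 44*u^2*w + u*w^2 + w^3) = 6*u + w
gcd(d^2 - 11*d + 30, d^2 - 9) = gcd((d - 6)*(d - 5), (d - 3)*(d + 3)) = 1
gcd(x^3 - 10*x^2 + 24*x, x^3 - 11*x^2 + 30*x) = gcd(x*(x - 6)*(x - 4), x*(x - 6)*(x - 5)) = x^2 - 6*x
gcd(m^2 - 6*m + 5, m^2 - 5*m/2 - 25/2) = m - 5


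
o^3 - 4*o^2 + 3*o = o*(o - 3)*(o - 1)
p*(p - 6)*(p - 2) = p^3 - 8*p^2 + 12*p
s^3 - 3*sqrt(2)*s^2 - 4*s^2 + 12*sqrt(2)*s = s*(s - 4)*(s - 3*sqrt(2))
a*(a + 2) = a^2 + 2*a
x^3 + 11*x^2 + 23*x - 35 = (x - 1)*(x + 5)*(x + 7)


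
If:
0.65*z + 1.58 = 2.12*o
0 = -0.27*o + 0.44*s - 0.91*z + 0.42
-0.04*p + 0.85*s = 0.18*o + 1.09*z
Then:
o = 0.306603773584906*z + 0.745283018867924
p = 19.3171901801029*z - 13.9195433104631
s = 2.25632504288165*z - 0.49721269296741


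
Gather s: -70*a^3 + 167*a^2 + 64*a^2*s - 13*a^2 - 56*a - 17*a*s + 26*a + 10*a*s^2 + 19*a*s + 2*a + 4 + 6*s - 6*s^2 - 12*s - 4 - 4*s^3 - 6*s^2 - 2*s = -70*a^3 + 154*a^2 - 28*a - 4*s^3 + s^2*(10*a - 12) + s*(64*a^2 + 2*a - 8)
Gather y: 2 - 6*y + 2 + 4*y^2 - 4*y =4*y^2 - 10*y + 4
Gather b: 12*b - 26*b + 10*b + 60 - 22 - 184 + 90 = -4*b - 56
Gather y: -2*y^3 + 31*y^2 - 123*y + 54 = -2*y^3 + 31*y^2 - 123*y + 54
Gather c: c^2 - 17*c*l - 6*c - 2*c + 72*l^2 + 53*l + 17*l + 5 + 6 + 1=c^2 + c*(-17*l - 8) + 72*l^2 + 70*l + 12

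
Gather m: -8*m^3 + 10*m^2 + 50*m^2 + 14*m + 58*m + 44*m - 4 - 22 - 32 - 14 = -8*m^3 + 60*m^2 + 116*m - 72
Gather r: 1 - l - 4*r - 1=-l - 4*r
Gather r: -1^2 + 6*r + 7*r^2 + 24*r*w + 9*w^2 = 7*r^2 + r*(24*w + 6) + 9*w^2 - 1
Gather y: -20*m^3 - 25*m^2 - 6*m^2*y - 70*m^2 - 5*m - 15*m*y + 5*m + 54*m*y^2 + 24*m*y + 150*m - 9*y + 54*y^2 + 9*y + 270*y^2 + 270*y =-20*m^3 - 95*m^2 + 150*m + y^2*(54*m + 324) + y*(-6*m^2 + 9*m + 270)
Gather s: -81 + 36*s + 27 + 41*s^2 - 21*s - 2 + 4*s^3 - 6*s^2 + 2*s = 4*s^3 + 35*s^2 + 17*s - 56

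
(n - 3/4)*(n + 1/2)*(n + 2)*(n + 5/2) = n^4 + 17*n^3/4 + 7*n^2/2 - 47*n/16 - 15/8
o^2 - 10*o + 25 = (o - 5)^2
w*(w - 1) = w^2 - w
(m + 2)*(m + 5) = m^2 + 7*m + 10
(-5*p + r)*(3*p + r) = -15*p^2 - 2*p*r + r^2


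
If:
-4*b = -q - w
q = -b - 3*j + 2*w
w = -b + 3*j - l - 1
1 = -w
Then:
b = q/4 - 1/4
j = -5*q/12 - 7/12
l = -3*q/2 - 3/2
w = -1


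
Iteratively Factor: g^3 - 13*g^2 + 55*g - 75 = (g - 5)*(g^2 - 8*g + 15) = (g - 5)^2*(g - 3)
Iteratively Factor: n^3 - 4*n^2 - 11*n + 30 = (n + 3)*(n^2 - 7*n + 10) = (n - 2)*(n + 3)*(n - 5)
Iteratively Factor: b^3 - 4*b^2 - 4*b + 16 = (b - 4)*(b^2 - 4) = (b - 4)*(b - 2)*(b + 2)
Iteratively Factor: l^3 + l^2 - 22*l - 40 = (l - 5)*(l^2 + 6*l + 8) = (l - 5)*(l + 2)*(l + 4)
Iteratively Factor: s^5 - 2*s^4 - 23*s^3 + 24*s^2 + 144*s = (s - 4)*(s^4 + 2*s^3 - 15*s^2 - 36*s) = s*(s - 4)*(s^3 + 2*s^2 - 15*s - 36) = s*(s - 4)*(s + 3)*(s^2 - s - 12) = s*(s - 4)*(s + 3)^2*(s - 4)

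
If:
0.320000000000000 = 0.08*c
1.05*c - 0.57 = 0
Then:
No Solution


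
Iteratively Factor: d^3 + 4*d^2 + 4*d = (d + 2)*(d^2 + 2*d) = (d + 2)^2*(d)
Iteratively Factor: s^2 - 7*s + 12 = (s - 3)*(s - 4)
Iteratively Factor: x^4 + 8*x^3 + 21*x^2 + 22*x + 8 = (x + 4)*(x^3 + 4*x^2 + 5*x + 2) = (x + 1)*(x + 4)*(x^2 + 3*x + 2) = (x + 1)^2*(x + 4)*(x + 2)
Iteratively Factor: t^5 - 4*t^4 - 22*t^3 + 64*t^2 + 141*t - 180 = (t - 5)*(t^4 + t^3 - 17*t^2 - 21*t + 36) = (t - 5)*(t - 4)*(t^3 + 5*t^2 + 3*t - 9) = (t - 5)*(t - 4)*(t + 3)*(t^2 + 2*t - 3) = (t - 5)*(t - 4)*(t + 3)^2*(t - 1)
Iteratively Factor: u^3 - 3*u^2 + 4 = (u - 2)*(u^2 - u - 2) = (u - 2)*(u + 1)*(u - 2)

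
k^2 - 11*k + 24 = (k - 8)*(k - 3)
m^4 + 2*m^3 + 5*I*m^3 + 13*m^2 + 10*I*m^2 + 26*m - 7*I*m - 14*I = (m + 2)*(m - I)^2*(m + 7*I)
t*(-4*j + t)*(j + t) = -4*j^2*t - 3*j*t^2 + t^3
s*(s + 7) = s^2 + 7*s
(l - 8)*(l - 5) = l^2 - 13*l + 40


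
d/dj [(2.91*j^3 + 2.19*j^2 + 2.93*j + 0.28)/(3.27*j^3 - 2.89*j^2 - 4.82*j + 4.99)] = (-3.5527136788005e-15*j^5 - 15.5712*j^4 - 47.2146*j^3 + 38.7278*j^2 + 23.4746*j + 15.9703)/(10.6929*j^6 - 18.9006*j^5 - 23.1707*j^4 + 60.4942*j^3 - 5.6098*j^2 - 48.1036*j + 24.9001)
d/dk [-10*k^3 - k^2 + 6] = 2*k*(-15*k - 1)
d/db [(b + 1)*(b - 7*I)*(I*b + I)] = I*(b + 1)*(3*b + 1 - 14*I)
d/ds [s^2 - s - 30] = 2*s - 1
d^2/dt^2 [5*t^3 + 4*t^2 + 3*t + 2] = 30*t + 8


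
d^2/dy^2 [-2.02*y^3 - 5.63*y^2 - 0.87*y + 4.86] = -12.12*y - 11.26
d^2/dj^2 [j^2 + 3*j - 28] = 2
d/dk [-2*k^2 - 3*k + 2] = -4*k - 3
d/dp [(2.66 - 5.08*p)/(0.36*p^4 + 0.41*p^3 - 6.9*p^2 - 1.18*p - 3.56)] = (5.4864*p^4 + 0.3352*p^3 - 38.3238*p^2 + 36.708*p + 21.2236)/(0.1296*p^8 + 0.2952*p^7 - 4.7999*p^6 - 6.5076*p^5 + 44.0792*p^4 + 13.3648*p^3 + 50.5204*p^2 + 8.4016*p + 12.6736)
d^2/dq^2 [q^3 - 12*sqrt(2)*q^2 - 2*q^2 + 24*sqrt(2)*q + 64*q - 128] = 6*q - 24*sqrt(2) - 4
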